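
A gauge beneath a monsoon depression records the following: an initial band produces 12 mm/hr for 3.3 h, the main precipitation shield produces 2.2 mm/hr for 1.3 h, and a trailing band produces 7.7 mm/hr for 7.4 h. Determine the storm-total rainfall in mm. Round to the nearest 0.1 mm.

total ≈ 99.4 mm

Total = Σ Rᵢ Δtᵢ = 12 × 3.3 + 2.2 × 1.3 + 7.7 × 7.4
      = 39.6 + 2.86 + 56.98 = 99.4 mm.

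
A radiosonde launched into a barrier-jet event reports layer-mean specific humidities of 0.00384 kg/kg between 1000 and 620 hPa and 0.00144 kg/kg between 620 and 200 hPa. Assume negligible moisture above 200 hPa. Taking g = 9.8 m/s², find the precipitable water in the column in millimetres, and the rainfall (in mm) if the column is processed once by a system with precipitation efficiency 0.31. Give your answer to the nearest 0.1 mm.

Precipitable water is the column-integrated vapour mass per unit area: PW = (1/g) Σ q̄ Δp, with q in kg/kg and Δp in Pa (1 kg/m² of water = 1 mm).
Layer 1000–620 hPa: Δp = 380 hPa = 38000 Pa, q̄ = 0.00384 kg/kg → 0.00384 × 38000 / 9.8 = 14.89 mm
Layer 620–200 hPa: Δp = 420 hPa = 42000 Pa, q̄ = 0.00144 kg/kg → 0.00144 × 42000 / 9.8 = 6.17 mm
PW = 14.89 + 6.17 = 21.06 ≈ 21.1 mm.
Rainfall = ε × PW = 0.31 × 21.1 = 6.5 mm.

PW ≈ 21.1 mm; rainfall ≈ 6.5 mm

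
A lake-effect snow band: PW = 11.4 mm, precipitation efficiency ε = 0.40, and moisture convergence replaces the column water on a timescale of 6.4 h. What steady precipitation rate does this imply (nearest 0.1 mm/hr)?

R ≈ 0.7 mm/hr

Each overturning extracts ε × PW = 0.40 × 11.4 = 4.56 mm.
Rate = ε·PW / τ = 4.56 / 6.4 h = 0.7 mm/hr.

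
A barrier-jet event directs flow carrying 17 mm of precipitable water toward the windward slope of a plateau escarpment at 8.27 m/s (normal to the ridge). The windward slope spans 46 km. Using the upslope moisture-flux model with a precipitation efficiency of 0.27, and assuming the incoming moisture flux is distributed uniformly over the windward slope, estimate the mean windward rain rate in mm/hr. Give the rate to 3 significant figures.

Incoming column moisture flux per unit ridge length: F = V × PW = 8.27 × 17 = 140.59 mm·m/s.
Spread over the 46 km slope with efficiency ε = 0.27: R = ε·F/W = 0.27 × 140.59 / 46000 m = 8.252e-04 mm/s.
R = 8.252e-04 × 3600 = 2.97 mm/hr.

R ≈ 2.97 mm/hr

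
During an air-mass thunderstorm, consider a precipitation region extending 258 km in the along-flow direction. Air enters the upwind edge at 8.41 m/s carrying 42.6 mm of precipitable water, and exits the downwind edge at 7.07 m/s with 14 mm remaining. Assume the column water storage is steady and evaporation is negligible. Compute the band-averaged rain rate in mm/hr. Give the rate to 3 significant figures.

R ≈ 3.62 mm/hr

Column moisture flux per unit crosswind length is F = V × PW.
Inflow: F_in = 8.41 × 42.6 = 358.266 mm·m/s
Outflow: F_out = 7.07 × 14 = 98.98 mm·m/s
Steady-state rate R = (F_in − F_out)/L = (358.266 − 98.98) / 258000 m = 1.005e-03 mm/s.
R = 1.005e-03 × 3600 = 3.62 mm/hr.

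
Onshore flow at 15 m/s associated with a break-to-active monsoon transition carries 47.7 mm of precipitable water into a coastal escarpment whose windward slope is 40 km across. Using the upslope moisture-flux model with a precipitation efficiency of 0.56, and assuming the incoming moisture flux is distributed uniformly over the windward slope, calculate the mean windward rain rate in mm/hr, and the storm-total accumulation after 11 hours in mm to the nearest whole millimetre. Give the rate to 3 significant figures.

Incoming column moisture flux per unit ridge length: F = V × PW = 15 × 47.7 = 715.5 mm·m/s.
Spread over the 40 km slope with efficiency ε = 0.56: R = ε·F/W = 0.56 × 715.5 / 40000 m = 1.002e-02 mm/s.
R = 1.002e-02 × 3600 = 36.1 mm/hr.
Over 11 h: total = 36.1 × 11 = 397.1 ≈ 397 mm.

R ≈ 36.1 mm/hr; total ≈ 397 mm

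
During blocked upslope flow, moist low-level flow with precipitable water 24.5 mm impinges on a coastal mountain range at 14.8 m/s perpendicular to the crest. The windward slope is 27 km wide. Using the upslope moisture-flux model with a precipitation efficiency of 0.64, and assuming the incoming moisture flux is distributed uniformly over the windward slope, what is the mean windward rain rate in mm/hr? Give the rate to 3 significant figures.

Incoming column moisture flux per unit ridge length: F = V × PW = 14.8 × 24.5 = 362.6 mm·m/s.
Spread over the 27 km slope with efficiency ε = 0.64: R = ε·F/W = 0.64 × 362.6 / 27000 m = 8.595e-03 mm/s.
R = 8.595e-03 × 3600 = 30.9 mm/hr.

R ≈ 30.9 mm/hr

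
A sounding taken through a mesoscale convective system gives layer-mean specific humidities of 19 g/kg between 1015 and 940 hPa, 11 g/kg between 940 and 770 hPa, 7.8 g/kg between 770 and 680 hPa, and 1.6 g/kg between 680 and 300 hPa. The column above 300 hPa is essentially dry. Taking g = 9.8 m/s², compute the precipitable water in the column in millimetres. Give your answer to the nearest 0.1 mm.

PW ≈ 47.0 mm

Precipitable water is the column-integrated vapour mass per unit area: PW = (1/g) Σ q̄ Δp, with q in kg/kg and Δp in Pa (1 kg/m² of water = 1 mm).
Layer 1015–940 hPa: Δp = 75 hPa = 7500 Pa, q̄ = 0.019 kg/kg → 0.019 × 7500 / 9.8 = 14.54 mm
Layer 940–770 hPa: Δp = 170 hPa = 17000 Pa, q̄ = 0.011 kg/kg → 0.011 × 17000 / 9.8 = 19.08 mm
Layer 770–680 hPa: Δp = 90 hPa = 9000 Pa, q̄ = 0.0078 kg/kg → 0.0078 × 9000 / 9.8 = 7.16 mm
Layer 680–300 hPa: Δp = 380 hPa = 38000 Pa, q̄ = 0.0016 kg/kg → 0.0016 × 38000 / 9.8 = 6.20 mm
PW = 14.54 + 19.08 + 7.16 + 6.20 = 46.98 ≈ 47.0 mm.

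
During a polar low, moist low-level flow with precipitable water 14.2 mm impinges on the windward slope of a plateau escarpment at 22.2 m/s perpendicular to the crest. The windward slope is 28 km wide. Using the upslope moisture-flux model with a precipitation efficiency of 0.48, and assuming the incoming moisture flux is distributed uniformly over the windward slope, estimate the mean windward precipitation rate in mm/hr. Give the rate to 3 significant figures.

Incoming column moisture flux per unit ridge length: F = V × PW = 22.2 × 14.2 = 315.24 mm·m/s.
Spread over the 28 km slope with efficiency ε = 0.48: R = ε·F/W = 0.48 × 315.24 / 28000 m = 5.404e-03 mm/s.
R = 5.404e-03 × 3600 = 19.5 mm/hr.

R ≈ 19.5 mm/hr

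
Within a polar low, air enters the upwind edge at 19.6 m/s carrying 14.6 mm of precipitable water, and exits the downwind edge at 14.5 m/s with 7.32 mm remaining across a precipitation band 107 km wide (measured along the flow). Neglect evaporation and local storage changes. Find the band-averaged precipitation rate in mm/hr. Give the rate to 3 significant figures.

Column moisture flux per unit crosswind length is F = V × PW.
Inflow: F_in = 19.6 × 14.6 = 286.16 mm·m/s
Outflow: F_out = 14.5 × 7.32 = 106.14 mm·m/s
Steady-state rate R = (F_in − F_out)/L = (286.16 − 106.14) / 107000 m = 1.682e-03 mm/s.
R = 1.682e-03 × 3600 = 6.06 mm/hr.

R ≈ 6.06 mm/hr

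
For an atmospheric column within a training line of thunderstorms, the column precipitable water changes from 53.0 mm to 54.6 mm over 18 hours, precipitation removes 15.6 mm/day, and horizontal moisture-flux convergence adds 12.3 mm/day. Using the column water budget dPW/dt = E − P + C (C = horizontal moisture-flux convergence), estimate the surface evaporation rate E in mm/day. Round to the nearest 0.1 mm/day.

dPW/dt = (54.6 − 53.0) mm / (18/24 day) = +2.133 mm/day.
E = dPW/dt + P − C = (+2.133) + 15.6 − (12.3) = 5.4 mm/day.

E ≈ 5.4 mm/day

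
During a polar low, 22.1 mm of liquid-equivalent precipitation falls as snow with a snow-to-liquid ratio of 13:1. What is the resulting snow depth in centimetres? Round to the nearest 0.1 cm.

Snow depth = liquid × ratio = 22.1 mm × 13 = 287.3 mm = 28.7 cm.

snow depth ≈ 28.7 cm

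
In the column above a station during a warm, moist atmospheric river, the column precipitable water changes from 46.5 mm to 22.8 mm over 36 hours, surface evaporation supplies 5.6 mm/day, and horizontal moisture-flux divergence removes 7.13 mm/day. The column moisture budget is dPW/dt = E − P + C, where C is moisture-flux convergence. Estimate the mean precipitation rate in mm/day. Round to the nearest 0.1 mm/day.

P ≈ 14.3 mm/day

dPW/dt = (22.8 − 46.5) mm / (36/24 day) = -15.800 mm/day.
P = E + C − dPW/dt = 5.6 + (-7.13) − (-15.800) = 14.3 mm/day.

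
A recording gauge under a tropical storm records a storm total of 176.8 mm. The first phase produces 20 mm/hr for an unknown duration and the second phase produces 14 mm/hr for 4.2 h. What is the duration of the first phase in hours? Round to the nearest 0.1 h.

Known phases: 14 × 4.2 = 58.8 mm.
Remaining depth = 176.8 − 58.8 = 118 mm.
Duration = 118 / 20 = 5.9 h.

duration ≈ 5.9 h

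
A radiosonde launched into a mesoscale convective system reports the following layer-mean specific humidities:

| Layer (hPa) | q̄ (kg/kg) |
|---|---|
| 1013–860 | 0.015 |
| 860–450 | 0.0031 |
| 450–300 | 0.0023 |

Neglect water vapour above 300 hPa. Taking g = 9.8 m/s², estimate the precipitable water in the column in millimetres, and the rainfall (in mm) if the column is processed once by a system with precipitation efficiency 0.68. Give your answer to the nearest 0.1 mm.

Precipitable water is the column-integrated vapour mass per unit area: PW = (1/g) Σ q̄ Δp, with q in kg/kg and Δp in Pa (1 kg/m² of water = 1 mm).
Layer 1013–860 hPa: Δp = 153 hPa = 15300 Pa, q̄ = 0.015 kg/kg → 0.015 × 15300 / 9.8 = 23.42 mm
Layer 860–450 hPa: Δp = 410 hPa = 41000 Pa, q̄ = 0.0031 kg/kg → 0.0031 × 41000 / 9.8 = 12.97 mm
Layer 450–300 hPa: Δp = 150 hPa = 15000 Pa, q̄ = 0.0023 kg/kg → 0.0023 × 15000 / 9.8 = 3.52 mm
PW = 23.42 + 12.97 + 3.52 = 39.91 ≈ 39.9 mm.
Rainfall = ε × PW = 0.68 × 39.9 = 27.1 mm.

PW ≈ 39.9 mm; rainfall ≈ 27.1 mm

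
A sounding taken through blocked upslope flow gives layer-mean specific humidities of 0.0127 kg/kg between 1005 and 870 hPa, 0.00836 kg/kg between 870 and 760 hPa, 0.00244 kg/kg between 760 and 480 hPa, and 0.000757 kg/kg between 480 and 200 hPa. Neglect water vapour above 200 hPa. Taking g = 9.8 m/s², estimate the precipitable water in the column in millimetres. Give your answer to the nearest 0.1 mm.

Precipitable water is the column-integrated vapour mass per unit area: PW = (1/g) Σ q̄ Δp, with q in kg/kg and Δp in Pa (1 kg/m² of water = 1 mm).
Layer 1005–870 hPa: Δp = 135 hPa = 13500 Pa, q̄ = 0.0127 kg/kg → 0.0127 × 13500 / 9.8 = 17.49 mm
Layer 870–760 hPa: Δp = 110 hPa = 11000 Pa, q̄ = 0.00836 kg/kg → 0.00836 × 11000 / 9.8 = 9.38 mm
Layer 760–480 hPa: Δp = 280 hPa = 28000 Pa, q̄ = 0.00244 kg/kg → 0.00244 × 28000 / 9.8 = 6.97 mm
Layer 480–200 hPa: Δp = 280 hPa = 28000 Pa, q̄ = 0.000757 kg/kg → 0.000757 × 28000 / 9.8 = 2.16 mm
PW = 17.49 + 9.38 + 6.97 + 2.16 = 36.00 ≈ 36.0 mm.

PW ≈ 36.0 mm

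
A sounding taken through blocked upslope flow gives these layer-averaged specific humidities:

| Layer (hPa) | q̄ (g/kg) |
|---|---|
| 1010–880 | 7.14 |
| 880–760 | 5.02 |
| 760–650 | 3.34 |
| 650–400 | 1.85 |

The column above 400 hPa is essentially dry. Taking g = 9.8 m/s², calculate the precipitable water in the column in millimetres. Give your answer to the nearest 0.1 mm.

Precipitable water is the column-integrated vapour mass per unit area: PW = (1/g) Σ q̄ Δp, with q in kg/kg and Δp in Pa (1 kg/m² of water = 1 mm).
Layer 1010–880 hPa: Δp = 130 hPa = 13000 Pa, q̄ = 0.00714 kg/kg → 0.00714 × 13000 / 9.8 = 9.47 mm
Layer 880–760 hPa: Δp = 120 hPa = 12000 Pa, q̄ = 0.00502 kg/kg → 0.00502 × 12000 / 9.8 = 6.15 mm
Layer 760–650 hPa: Δp = 110 hPa = 11000 Pa, q̄ = 0.00334 kg/kg → 0.00334 × 11000 / 9.8 = 3.75 mm
Layer 650–400 hPa: Δp = 250 hPa = 25000 Pa, q̄ = 0.00185 kg/kg → 0.00185 × 25000 / 9.8 = 4.72 mm
PW = 9.47 + 6.15 + 3.75 + 4.72 = 24.09 ≈ 24.1 mm.

PW ≈ 24.1 mm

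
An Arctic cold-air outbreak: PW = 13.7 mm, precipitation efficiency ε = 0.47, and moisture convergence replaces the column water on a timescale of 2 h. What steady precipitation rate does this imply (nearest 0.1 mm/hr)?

R ≈ 3.2 mm/hr

Each overturning extracts ε × PW = 0.47 × 13.7 = 6.439 mm.
Rate = ε·PW / τ = 6.439 / 2 h = 3.2 mm/hr.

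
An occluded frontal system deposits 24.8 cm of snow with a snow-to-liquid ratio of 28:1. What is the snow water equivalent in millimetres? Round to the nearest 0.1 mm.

SWE ≈ 8.9 mm

SWE = snow depth / ratio = 24.8 cm / 28 = 0.886 cm = 8.9 mm.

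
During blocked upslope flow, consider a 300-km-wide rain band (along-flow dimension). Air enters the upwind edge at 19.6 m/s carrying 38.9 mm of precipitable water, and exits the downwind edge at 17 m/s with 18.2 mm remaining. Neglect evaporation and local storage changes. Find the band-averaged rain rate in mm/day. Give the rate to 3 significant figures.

R ≈ 130 mm/day

Column moisture flux per unit crosswind length is F = V × PW.
Inflow: F_in = 19.6 × 38.9 = 762.44 mm·m/s
Outflow: F_out = 17 × 18.2 = 309.4 mm·m/s
Steady-state rate R = (F_in − F_out)/L = (762.44 − 309.4) / 300000 m = 1.510e-03 mm/s.
R = 1.510e-03 × 3600 × 24 = 130 mm/day.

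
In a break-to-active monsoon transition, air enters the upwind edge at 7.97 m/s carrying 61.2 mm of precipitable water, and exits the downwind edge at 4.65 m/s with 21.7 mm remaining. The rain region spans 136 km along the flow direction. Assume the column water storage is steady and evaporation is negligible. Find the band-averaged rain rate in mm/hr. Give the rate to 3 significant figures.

R ≈ 10.2 mm/hr

Column moisture flux per unit crosswind length is F = V × PW.
Inflow: F_in = 7.97 × 61.2 = 487.764 mm·m/s
Outflow: F_out = 4.65 × 21.7 = 100.905 mm·m/s
Steady-state rate R = (F_in − F_out)/L = (487.764 − 100.905) / 136000 m = 2.845e-03 mm/s.
R = 2.845e-03 × 3600 = 10.2 mm/hr.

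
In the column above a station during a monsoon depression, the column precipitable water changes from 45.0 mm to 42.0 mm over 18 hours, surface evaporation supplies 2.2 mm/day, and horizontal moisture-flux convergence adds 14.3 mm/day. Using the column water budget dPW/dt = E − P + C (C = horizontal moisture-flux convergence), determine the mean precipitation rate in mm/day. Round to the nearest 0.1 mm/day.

P ≈ 20.5 mm/day

dPW/dt = (42.0 − 45.0) mm / (18/24 day) = -4.000 mm/day.
P = E + C − dPW/dt = 2.2 + (14.3) − (-4.000) = 20.5 mm/day.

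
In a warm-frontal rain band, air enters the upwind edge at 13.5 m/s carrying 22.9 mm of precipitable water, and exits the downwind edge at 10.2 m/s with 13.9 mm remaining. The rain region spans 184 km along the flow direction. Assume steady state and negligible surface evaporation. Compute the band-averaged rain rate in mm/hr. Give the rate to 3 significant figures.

R ≈ 3.27 mm/hr

Column moisture flux per unit crosswind length is F = V × PW.
Inflow: F_in = 13.5 × 22.9 = 309.15 mm·m/s
Outflow: F_out = 10.2 × 13.9 = 141.78 mm·m/s
Steady-state rate R = (F_in − F_out)/L = (309.15 − 141.78) / 184000 m = 9.096e-04 mm/s.
R = 9.096e-04 × 3600 = 3.27 mm/hr.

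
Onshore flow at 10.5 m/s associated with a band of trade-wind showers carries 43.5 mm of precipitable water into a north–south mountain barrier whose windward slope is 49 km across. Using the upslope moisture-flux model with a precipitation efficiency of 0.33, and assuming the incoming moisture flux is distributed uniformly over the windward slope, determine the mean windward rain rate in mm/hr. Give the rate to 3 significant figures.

R ≈ 11.1 mm/hr

Incoming column moisture flux per unit ridge length: F = V × PW = 10.5 × 43.5 = 456.75 mm·m/s.
Spread over the 49 km slope with efficiency ε = 0.33: R = ε·F/W = 0.33 × 456.75 / 49000 m = 3.076e-03 mm/s.
R = 3.076e-03 × 3600 = 11.1 mm/hr.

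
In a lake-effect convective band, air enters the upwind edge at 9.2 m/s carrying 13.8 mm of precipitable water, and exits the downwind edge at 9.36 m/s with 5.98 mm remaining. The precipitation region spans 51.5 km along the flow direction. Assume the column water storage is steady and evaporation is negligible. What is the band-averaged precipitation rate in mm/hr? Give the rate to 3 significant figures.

R ≈ 4.96 mm/hr

Column moisture flux per unit crosswind length is F = V × PW.
Inflow: F_in = 9.2 × 13.8 = 126.96 mm·m/s
Outflow: F_out = 9.36 × 5.98 = 55.9728 mm·m/s
Steady-state rate R = (F_in − F_out)/L = (126.96 − 55.9728) / 51500 m = 1.378e-03 mm/s.
R = 1.378e-03 × 3600 = 4.96 mm/hr.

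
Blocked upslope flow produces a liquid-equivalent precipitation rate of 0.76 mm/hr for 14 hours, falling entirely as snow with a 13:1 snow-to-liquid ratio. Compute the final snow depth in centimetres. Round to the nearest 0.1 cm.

Liquid-equivalent depth = 0.76 × 14 = 10.64 mm.
Snow depth = 10.64 mm × 13 = 138.32 mm = 13.8 cm.

snow depth ≈ 13.8 cm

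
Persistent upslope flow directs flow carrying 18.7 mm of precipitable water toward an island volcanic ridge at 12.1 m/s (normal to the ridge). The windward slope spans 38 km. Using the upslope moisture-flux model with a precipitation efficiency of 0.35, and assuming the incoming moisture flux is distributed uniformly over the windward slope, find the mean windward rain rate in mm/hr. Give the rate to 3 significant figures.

Incoming column moisture flux per unit ridge length: F = V × PW = 12.1 × 18.7 = 226.27 mm·m/s.
Spread over the 38 km slope with efficiency ε = 0.35: R = ε·F/W = 0.35 × 226.27 / 38000 m = 2.084e-03 mm/s.
R = 2.084e-03 × 3600 = 7.50 mm/hr.

R ≈ 7.50 mm/hr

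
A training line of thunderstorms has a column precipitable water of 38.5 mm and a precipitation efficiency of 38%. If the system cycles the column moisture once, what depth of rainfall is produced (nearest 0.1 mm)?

rainfall ≈ 14.6 mm

Rainfall = ε × PW = 0.38 × 38.5 = 14.6 mm.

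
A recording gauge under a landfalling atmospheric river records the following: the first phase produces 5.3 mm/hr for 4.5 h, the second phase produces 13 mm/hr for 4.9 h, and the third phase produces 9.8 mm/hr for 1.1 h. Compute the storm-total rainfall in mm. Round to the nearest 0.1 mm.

total ≈ 98.3 mm

Total = Σ Rᵢ Δtᵢ = 5.3 × 4.5 + 13 × 4.9 + 9.8 × 1.1
      = 23.85 + 63.7 + 10.78 = 98.3 mm.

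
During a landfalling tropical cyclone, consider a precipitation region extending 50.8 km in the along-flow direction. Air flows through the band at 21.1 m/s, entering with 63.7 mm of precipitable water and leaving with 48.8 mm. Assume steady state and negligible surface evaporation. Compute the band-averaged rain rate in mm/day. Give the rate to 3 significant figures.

R ≈ 535 mm/day

Column moisture flux per unit crosswind length is F = V × PW.
Inflow: F_in = 21.1 × 63.7 = 1344.07 mm·m/s
Outflow: F_out = 21.1 × 48.8 = 1029.68 mm·m/s
Steady-state rate R = (F_in − F_out)/L = (1344.07 − 1029.68) / 50800 m = 6.189e-03 mm/s.
R = 6.189e-03 × 3600 × 24 = 535 mm/day.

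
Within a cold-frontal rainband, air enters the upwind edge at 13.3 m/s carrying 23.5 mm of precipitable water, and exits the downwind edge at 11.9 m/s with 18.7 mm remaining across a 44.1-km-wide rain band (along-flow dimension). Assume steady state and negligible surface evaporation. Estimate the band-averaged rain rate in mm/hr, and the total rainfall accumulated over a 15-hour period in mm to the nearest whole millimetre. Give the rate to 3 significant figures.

R ≈ 7.35 mm/hr; total ≈ 110 mm

Column moisture flux per unit crosswind length is F = V × PW.
Inflow: F_in = 13.3 × 23.5 = 312.55 mm·m/s
Outflow: F_out = 11.9 × 18.7 = 222.53 mm·m/s
Steady-state rate R = (F_in − F_out)/L = (312.55 − 222.53) / 44100 m = 2.041e-03 mm/s.
R = 2.041e-03 × 3600 = 7.35 mm/hr.
Over 15 h: total = 7.35 × 15 = 110.25 ≈ 110 mm.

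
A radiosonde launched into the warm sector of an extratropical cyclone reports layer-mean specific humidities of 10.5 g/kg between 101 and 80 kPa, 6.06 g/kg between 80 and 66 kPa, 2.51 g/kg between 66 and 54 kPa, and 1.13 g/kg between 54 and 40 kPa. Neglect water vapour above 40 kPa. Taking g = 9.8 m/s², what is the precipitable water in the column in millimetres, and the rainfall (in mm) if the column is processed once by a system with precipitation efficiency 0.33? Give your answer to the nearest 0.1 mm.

Precipitable water is the column-integrated vapour mass per unit area: PW = (1/g) Σ q̄ Δp, with q in kg/kg and Δp in Pa (1 kg/m² of water = 1 mm).
Layer 101–80 kPa: Δp = 210 hPa = 21000 Pa, q̄ = 0.0105 kg/kg → 0.0105 × 21000 / 9.8 = 22.50 mm
Layer 80–66 kPa: Δp = 140 hPa = 14000 Pa, q̄ = 0.00606 kg/kg → 0.00606 × 14000 / 9.8 = 8.66 mm
Layer 66–54 kPa: Δp = 120 hPa = 12000 Pa, q̄ = 0.00251 kg/kg → 0.00251 × 12000 / 9.8 = 3.07 mm
Layer 54–40 kPa: Δp = 140 hPa = 14000 Pa, q̄ = 0.00113 kg/kg → 0.00113 × 14000 / 9.8 = 1.61 mm
PW = 22.50 + 8.66 + 3.07 + 1.61 = 35.84 ≈ 35.8 mm.
Rainfall = ε × PW = 0.33 × 35.8 = 11.8 mm.

PW ≈ 35.8 mm; rainfall ≈ 11.8 mm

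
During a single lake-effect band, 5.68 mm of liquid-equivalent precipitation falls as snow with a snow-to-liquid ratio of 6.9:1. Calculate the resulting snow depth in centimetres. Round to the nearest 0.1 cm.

Snow depth = liquid × ratio = 5.68 mm × 6.9 = 39.192 mm = 3.9 cm.

snow depth ≈ 3.9 cm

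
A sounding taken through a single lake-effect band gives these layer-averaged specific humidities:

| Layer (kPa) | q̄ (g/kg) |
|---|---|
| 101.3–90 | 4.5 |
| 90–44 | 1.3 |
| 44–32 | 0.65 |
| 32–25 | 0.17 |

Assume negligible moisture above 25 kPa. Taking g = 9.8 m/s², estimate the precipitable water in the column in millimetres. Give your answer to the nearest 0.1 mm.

Precipitable water is the column-integrated vapour mass per unit area: PW = (1/g) Σ q̄ Δp, with q in kg/kg and Δp in Pa (1 kg/m² of water = 1 mm).
Layer 101.3–90 kPa: Δp = 113 hPa = 11300 Pa, q̄ = 0.0045 kg/kg → 0.0045 × 11300 / 9.8 = 5.19 mm
Layer 90–44 kPa: Δp = 460 hPa = 46000 Pa, q̄ = 0.0013 kg/kg → 0.0013 × 46000 / 9.8 = 6.10 mm
Layer 44–32 kPa: Δp = 120 hPa = 12000 Pa, q̄ = 0.00065 kg/kg → 0.00065 × 12000 / 9.8 = 0.80 mm
Layer 32–25 kPa: Δp = 70 hPa = 7000 Pa, q̄ = 0.00017 kg/kg → 0.00017 × 7000 / 9.8 = 0.12 mm
PW = 5.19 + 6.10 + 0.80 + 0.12 = 12.21 ≈ 12.2 mm.

PW ≈ 12.2 mm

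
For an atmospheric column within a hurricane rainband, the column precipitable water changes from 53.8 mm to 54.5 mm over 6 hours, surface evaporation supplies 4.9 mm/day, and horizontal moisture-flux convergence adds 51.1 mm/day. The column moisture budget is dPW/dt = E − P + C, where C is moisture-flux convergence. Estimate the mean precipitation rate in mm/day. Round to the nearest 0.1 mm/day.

dPW/dt = (54.5 − 53.8) mm / (6/24 day) = +2.800 mm/day.
P = E + C − dPW/dt = 4.9 + (51.1) − (+2.800) = 53.2 mm/day.

P ≈ 53.2 mm/day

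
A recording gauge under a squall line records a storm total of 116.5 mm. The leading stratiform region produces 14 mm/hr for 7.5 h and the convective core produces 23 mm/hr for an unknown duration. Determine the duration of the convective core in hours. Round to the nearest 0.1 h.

duration ≈ 0.5 h

Known phases: 14 × 7.5 = 105 mm.
Remaining depth = 116.5 − 105 = 11.5 mm.
Duration = 11.5 / 23 = 0.5 h.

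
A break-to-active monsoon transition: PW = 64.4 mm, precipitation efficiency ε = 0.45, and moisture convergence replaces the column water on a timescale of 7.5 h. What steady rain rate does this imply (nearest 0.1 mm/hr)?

R ≈ 3.9 mm/hr

Each overturning extracts ε × PW = 0.45 × 64.4 = 28.98 mm.
Rate = ε·PW / τ = 28.98 / 7.5 h = 3.9 mm/hr.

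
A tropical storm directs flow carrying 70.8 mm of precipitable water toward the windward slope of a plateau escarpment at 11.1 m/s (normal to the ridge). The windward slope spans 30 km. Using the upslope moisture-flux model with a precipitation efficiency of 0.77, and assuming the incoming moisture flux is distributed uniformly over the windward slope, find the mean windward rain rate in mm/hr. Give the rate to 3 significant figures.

Incoming column moisture flux per unit ridge length: F = V × PW = 11.1 × 70.8 = 785.88 mm·m/s.
Spread over the 30 km slope with efficiency ε = 0.77: R = ε·F/W = 0.77 × 785.88 / 30000 m = 2.017e-02 mm/s.
R = 2.017e-02 × 3600 = 72.6 mm/hr.

R ≈ 72.6 mm/hr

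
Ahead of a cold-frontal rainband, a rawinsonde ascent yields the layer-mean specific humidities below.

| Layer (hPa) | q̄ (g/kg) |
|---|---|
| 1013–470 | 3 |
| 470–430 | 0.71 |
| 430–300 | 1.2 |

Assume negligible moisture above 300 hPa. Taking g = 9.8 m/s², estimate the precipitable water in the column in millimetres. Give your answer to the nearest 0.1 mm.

Precipitable water is the column-integrated vapour mass per unit area: PW = (1/g) Σ q̄ Δp, with q in kg/kg and Δp in Pa (1 kg/m² of water = 1 mm).
Layer 1013–470 hPa: Δp = 543 hPa = 54300 Pa, q̄ = 0.003 kg/kg → 0.003 × 54300 / 9.8 = 16.62 mm
Layer 470–430 hPa: Δp = 40 hPa = 4000 Pa, q̄ = 0.00071 kg/kg → 0.00071 × 4000 / 9.8 = 0.29 mm
Layer 430–300 hPa: Δp = 130 hPa = 13000 Pa, q̄ = 0.0012 kg/kg → 0.0012 × 13000 / 9.8 = 1.59 mm
PW = 16.62 + 0.29 + 1.59 = 18.50 ≈ 18.5 mm.

PW ≈ 18.5 mm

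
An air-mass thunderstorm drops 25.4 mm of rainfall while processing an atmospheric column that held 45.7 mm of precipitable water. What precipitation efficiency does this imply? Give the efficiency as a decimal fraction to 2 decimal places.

ε ≈ 0.56

ε = rainfall / PW = 25.4 / 45.7 = 0.56.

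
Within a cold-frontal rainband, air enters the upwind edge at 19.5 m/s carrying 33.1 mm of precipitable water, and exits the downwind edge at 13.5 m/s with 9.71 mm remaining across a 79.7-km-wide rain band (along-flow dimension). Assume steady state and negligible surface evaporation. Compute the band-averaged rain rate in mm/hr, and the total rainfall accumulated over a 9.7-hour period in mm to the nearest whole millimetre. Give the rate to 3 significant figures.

Column moisture flux per unit crosswind length is F = V × PW.
Inflow: F_in = 19.5 × 33.1 = 645.45 mm·m/s
Outflow: F_out = 13.5 × 9.71 = 131.085 mm·m/s
Steady-state rate R = (F_in − F_out)/L = (645.45 − 131.085) / 79700 m = 6.454e-03 mm/s.
R = 6.454e-03 × 3600 = 23.2 mm/hr.
Over 9.7 h: total = 23.2 × 9.7 = 225.04 ≈ 225 mm.

R ≈ 23.2 mm/hr; total ≈ 225 mm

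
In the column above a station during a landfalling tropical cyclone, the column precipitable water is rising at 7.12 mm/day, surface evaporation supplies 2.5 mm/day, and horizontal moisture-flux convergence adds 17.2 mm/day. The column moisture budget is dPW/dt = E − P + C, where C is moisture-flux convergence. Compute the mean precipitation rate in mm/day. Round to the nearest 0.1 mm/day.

dPW/dt = +7.12 mm/day.
P = E + C − dPW/dt = 2.5 + (17.2) − (+7.12) = 12.6 mm/day.

P ≈ 12.6 mm/day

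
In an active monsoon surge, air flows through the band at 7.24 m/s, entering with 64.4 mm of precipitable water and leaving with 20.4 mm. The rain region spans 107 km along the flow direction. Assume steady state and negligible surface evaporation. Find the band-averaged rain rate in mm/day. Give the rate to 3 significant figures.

R ≈ 257 mm/day

Column moisture flux per unit crosswind length is F = V × PW.
Inflow: F_in = 7.24 × 64.4 = 466.256 mm·m/s
Outflow: F_out = 7.24 × 20.4 = 147.696 mm·m/s
Steady-state rate R = (F_in − F_out)/L = (466.256 − 147.696) / 107000 m = 2.977e-03 mm/s.
R = 2.977e-03 × 3600 × 24 = 257 mm/day.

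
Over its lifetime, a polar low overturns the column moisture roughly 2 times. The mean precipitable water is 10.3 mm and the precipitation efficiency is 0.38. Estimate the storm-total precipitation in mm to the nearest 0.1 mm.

precipitation ≈ 7.8 mm

Each cycle deposits ε × PW = 0.38 × 10.3 = 3.914 mm.
Over 2 cycles: 2 × 3.914 = 7.8 mm.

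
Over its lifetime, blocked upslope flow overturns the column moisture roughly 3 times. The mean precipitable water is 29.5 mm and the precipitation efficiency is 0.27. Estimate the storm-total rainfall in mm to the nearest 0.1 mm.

rainfall ≈ 23.9 mm

Each cycle deposits ε × PW = 0.27 × 29.5 = 7.965 mm.
Over 3 cycles: 3 × 7.965 = 23.9 mm.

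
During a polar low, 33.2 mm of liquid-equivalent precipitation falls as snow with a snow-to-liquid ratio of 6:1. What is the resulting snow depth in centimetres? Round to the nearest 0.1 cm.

snow depth ≈ 19.9 cm

Snow depth = liquid × ratio = 33.2 mm × 6 = 199.2 mm = 19.9 cm.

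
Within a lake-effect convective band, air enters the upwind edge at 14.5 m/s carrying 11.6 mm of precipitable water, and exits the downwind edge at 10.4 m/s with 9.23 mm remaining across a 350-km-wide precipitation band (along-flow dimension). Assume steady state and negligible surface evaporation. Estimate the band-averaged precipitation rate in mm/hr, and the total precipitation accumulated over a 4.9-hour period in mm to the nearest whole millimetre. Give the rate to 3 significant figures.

R ≈ 0.743 mm/hr; total ≈ 4 mm

Column moisture flux per unit crosswind length is F = V × PW.
Inflow: F_in = 14.5 × 11.6 = 168.2 mm·m/s
Outflow: F_out = 10.4 × 9.23 = 95.992 mm·m/s
Steady-state rate R = (F_in − F_out)/L = (168.2 − 95.992) / 350000 m = 2.063e-04 mm/s.
R = 2.063e-04 × 3600 = 0.743 mm/hr.
Over 4.9 h: total = 0.743 × 4.9 = 3.6407 ≈ 4 mm.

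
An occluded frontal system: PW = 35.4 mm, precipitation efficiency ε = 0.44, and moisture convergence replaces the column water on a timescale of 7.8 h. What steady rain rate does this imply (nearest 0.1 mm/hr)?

R ≈ 2.0 mm/hr

Each overturning extracts ε × PW = 0.44 × 35.4 = 15.576 mm.
Rate = ε·PW / τ = 15.576 / 7.8 h = 2.0 mm/hr.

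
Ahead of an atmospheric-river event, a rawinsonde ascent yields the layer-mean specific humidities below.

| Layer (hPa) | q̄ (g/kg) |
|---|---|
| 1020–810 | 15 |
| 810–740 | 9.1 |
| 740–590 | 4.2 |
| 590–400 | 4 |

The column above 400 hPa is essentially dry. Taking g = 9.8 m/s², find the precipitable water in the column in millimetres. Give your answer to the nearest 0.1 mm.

Precipitable water is the column-integrated vapour mass per unit area: PW = (1/g) Σ q̄ Δp, with q in kg/kg and Δp in Pa (1 kg/m² of water = 1 mm).
Layer 1020–810 hPa: Δp = 210 hPa = 21000 Pa, q̄ = 0.015 kg/kg → 0.015 × 21000 / 9.8 = 32.14 mm
Layer 810–740 hPa: Δp = 70 hPa = 7000 Pa, q̄ = 0.0091 kg/kg → 0.0091 × 7000 / 9.8 = 6.50 mm
Layer 740–590 hPa: Δp = 150 hPa = 15000 Pa, q̄ = 0.0042 kg/kg → 0.0042 × 15000 / 9.8 = 6.43 mm
Layer 590–400 hPa: Δp = 190 hPa = 19000 Pa, q̄ = 0.004 kg/kg → 0.004 × 19000 / 9.8 = 7.76 mm
PW = 32.14 + 6.50 + 6.43 + 7.76 = 52.83 ≈ 52.8 mm.

PW ≈ 52.8 mm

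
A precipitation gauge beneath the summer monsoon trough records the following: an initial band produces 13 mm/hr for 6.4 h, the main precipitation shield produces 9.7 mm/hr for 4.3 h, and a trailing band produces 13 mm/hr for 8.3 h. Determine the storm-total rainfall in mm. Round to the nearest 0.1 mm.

total ≈ 232.8 mm

Total = Σ Rᵢ Δtᵢ = 13 × 6.4 + 9.7 × 4.3 + 13 × 8.3
      = 83.2 + 41.71 + 107.9 = 232.8 mm.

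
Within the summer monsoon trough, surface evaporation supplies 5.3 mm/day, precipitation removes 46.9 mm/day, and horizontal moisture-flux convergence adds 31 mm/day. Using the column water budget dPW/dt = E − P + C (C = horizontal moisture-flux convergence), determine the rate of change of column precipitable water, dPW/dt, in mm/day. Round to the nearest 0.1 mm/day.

dPW/dt = E − P + C = 5.3 − 46.9 + (31) = -10.6 mm/day.

dPW/dt ≈ -10.6 mm/day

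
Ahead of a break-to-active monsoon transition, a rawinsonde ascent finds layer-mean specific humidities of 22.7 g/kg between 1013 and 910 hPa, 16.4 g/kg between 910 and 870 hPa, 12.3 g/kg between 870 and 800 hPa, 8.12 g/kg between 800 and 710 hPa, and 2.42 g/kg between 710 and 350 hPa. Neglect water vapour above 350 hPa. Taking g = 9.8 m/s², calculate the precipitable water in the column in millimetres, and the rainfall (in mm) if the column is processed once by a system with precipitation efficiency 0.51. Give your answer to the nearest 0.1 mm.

PW ≈ 55.7 mm; rainfall ≈ 28.4 mm

Precipitable water is the column-integrated vapour mass per unit area: PW = (1/g) Σ q̄ Δp, with q in kg/kg and Δp in Pa (1 kg/m² of water = 1 mm).
Layer 1013–910 hPa: Δp = 103 hPa = 10300 Pa, q̄ = 0.0227 kg/kg → 0.0227 × 10300 / 9.8 = 23.86 mm
Layer 910–870 hPa: Δp = 40 hPa = 4000 Pa, q̄ = 0.0164 kg/kg → 0.0164 × 4000 / 9.8 = 6.69 mm
Layer 870–800 hPa: Δp = 70 hPa = 7000 Pa, q̄ = 0.0123 kg/kg → 0.0123 × 7000 / 9.8 = 8.79 mm
Layer 800–710 hPa: Δp = 90 hPa = 9000 Pa, q̄ = 0.00812 kg/kg → 0.00812 × 9000 / 9.8 = 7.46 mm
Layer 710–350 hPa: Δp = 360 hPa = 36000 Pa, q̄ = 0.00242 kg/kg → 0.00242 × 36000 / 9.8 = 8.89 mm
PW = 23.86 + 6.69 + 8.79 + 7.46 + 8.89 = 55.69 ≈ 55.7 mm.
Rainfall = ε × PW = 0.51 × 55.7 = 28.4 mm.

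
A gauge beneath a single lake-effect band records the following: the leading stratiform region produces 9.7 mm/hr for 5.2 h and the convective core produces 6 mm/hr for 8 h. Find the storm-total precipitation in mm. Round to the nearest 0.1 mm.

total ≈ 98.4 mm

Total = Σ Rᵢ Δtᵢ = 9.7 × 5.2 + 6 × 8
      = 50.44 + 48 = 98.4 mm.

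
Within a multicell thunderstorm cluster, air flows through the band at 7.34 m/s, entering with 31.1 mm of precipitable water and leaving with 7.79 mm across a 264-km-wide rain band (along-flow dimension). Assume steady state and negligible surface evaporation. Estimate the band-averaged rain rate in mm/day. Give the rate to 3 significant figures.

R ≈ 56.0 mm/day

Column moisture flux per unit crosswind length is F = V × PW.
Inflow: F_in = 7.34 × 31.1 = 228.274 mm·m/s
Outflow: F_out = 7.34 × 7.79 = 57.1786 mm·m/s
Steady-state rate R = (F_in − F_out)/L = (228.274 − 57.1786) / 264000 m = 6.481e-04 mm/s.
R = 6.481e-04 × 3600 × 24 = 56.0 mm/day.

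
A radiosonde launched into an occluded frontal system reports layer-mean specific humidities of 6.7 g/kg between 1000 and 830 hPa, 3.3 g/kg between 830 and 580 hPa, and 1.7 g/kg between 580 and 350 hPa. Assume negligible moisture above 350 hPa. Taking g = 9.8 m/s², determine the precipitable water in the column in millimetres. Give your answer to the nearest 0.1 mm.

PW ≈ 24.0 mm

Precipitable water is the column-integrated vapour mass per unit area: PW = (1/g) Σ q̄ Δp, with q in kg/kg and Δp in Pa (1 kg/m² of water = 1 mm).
Layer 1000–830 hPa: Δp = 170 hPa = 17000 Pa, q̄ = 0.0067 kg/kg → 0.0067 × 17000 / 9.8 = 11.62 mm
Layer 830–580 hPa: Δp = 250 hPa = 25000 Pa, q̄ = 0.0033 kg/kg → 0.0033 × 25000 / 9.8 = 8.42 mm
Layer 580–350 hPa: Δp = 230 hPa = 23000 Pa, q̄ = 0.0017 kg/kg → 0.0017 × 23000 / 9.8 = 3.99 mm
PW = 11.62 + 8.42 + 3.99 = 24.03 ≈ 24.0 mm.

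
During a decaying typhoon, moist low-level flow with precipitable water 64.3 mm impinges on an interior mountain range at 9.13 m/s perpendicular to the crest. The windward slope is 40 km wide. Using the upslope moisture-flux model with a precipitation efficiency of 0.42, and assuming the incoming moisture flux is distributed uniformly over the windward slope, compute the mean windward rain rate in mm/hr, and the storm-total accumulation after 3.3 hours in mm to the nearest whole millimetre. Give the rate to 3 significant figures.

Incoming column moisture flux per unit ridge length: F = V × PW = 9.13 × 64.3 = 587.059 mm·m/s.
Spread over the 40 km slope with efficiency ε = 0.42: R = ε·F/W = 0.42 × 587.059 / 40000 m = 6.164e-03 mm/s.
R = 6.164e-03 × 3600 = 22.2 mm/hr.
Over 3.3 h: total = 22.2 × 3.3 = 73.26 ≈ 73 mm.

R ≈ 22.2 mm/hr; total ≈ 73 mm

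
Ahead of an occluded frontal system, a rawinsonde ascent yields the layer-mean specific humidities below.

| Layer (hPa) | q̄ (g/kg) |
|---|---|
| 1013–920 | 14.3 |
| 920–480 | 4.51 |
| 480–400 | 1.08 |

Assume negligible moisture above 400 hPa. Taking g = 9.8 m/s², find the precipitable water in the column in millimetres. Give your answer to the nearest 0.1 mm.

PW ≈ 34.7 mm

Precipitable water is the column-integrated vapour mass per unit area: PW = (1/g) Σ q̄ Δp, with q in kg/kg and Δp in Pa (1 kg/m² of water = 1 mm).
Layer 1013–920 hPa: Δp = 93 hPa = 9300 Pa, q̄ = 0.0143 kg/kg → 0.0143 × 9300 / 9.8 = 13.57 mm
Layer 920–480 hPa: Δp = 440 hPa = 44000 Pa, q̄ = 0.00451 kg/kg → 0.00451 × 44000 / 9.8 = 20.25 mm
Layer 480–400 hPa: Δp = 80 hPa = 8000 Pa, q̄ = 0.00108 kg/kg → 0.00108 × 8000 / 9.8 = 0.88 mm
PW = 13.57 + 20.25 + 0.88 = 34.70 ≈ 34.7 mm.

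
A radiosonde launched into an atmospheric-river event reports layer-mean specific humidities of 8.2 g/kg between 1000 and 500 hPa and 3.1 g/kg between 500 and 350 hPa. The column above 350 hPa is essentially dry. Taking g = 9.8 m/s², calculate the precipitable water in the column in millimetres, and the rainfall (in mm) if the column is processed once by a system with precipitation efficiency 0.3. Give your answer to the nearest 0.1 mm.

PW ≈ 46.6 mm; rainfall ≈ 14.0 mm

Precipitable water is the column-integrated vapour mass per unit area: PW = (1/g) Σ q̄ Δp, with q in kg/kg and Δp in Pa (1 kg/m² of water = 1 mm).
Layer 1000–500 hPa: Δp = 500 hPa = 50000 Pa, q̄ = 0.0082 kg/kg → 0.0082 × 50000 / 9.8 = 41.84 mm
Layer 500–350 hPa: Δp = 150 hPa = 15000 Pa, q̄ = 0.0031 kg/kg → 0.0031 × 15000 / 9.8 = 4.74 mm
PW = 41.84 + 4.74 = 46.58 ≈ 46.6 mm.
Rainfall = ε × PW = 0.3 × 46.6 = 14.0 mm.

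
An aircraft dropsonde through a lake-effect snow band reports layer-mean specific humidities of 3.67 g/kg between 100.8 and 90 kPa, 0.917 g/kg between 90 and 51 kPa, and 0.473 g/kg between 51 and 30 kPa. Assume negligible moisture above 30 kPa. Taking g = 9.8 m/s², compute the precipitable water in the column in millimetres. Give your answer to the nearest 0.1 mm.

Precipitable water is the column-integrated vapour mass per unit area: PW = (1/g) Σ q̄ Δp, with q in kg/kg and Δp in Pa (1 kg/m² of water = 1 mm).
Layer 100.8–90 kPa: Δp = 108 hPa = 10800 Pa, q̄ = 0.00367 kg/kg → 0.00367 × 10800 / 9.8 = 4.04 mm
Layer 90–51 kPa: Δp = 390 hPa = 39000 Pa, q̄ = 0.000917 kg/kg → 0.000917 × 39000 / 9.8 = 3.65 mm
Layer 51–30 kPa: Δp = 210 hPa = 21000 Pa, q̄ = 0.000473 kg/kg → 0.000473 × 21000 / 9.8 = 1.01 mm
PW = 4.04 + 3.65 + 1.01 = 8.70 ≈ 8.7 mm.

PW ≈ 8.7 mm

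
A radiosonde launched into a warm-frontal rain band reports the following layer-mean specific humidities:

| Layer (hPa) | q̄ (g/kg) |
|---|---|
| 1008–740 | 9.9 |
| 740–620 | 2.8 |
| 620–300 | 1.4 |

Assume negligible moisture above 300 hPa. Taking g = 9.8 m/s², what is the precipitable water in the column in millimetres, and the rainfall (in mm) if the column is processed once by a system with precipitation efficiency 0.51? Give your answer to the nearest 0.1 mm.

PW ≈ 35.1 mm; rainfall ≈ 17.9 mm

Precipitable water is the column-integrated vapour mass per unit area: PW = (1/g) Σ q̄ Δp, with q in kg/kg and Δp in Pa (1 kg/m² of water = 1 mm).
Layer 1008–740 hPa: Δp = 268 hPa = 26800 Pa, q̄ = 0.0099 kg/kg → 0.0099 × 26800 / 9.8 = 27.07 mm
Layer 740–620 hPa: Δp = 120 hPa = 12000 Pa, q̄ = 0.0028 kg/kg → 0.0028 × 12000 / 9.8 = 3.43 mm
Layer 620–300 hPa: Δp = 320 hPa = 32000 Pa, q̄ = 0.0014 kg/kg → 0.0014 × 32000 / 9.8 = 4.57 mm
PW = 27.07 + 3.43 + 4.57 = 35.07 ≈ 35.1 mm.
Rainfall = ε × PW = 0.51 × 35.1 = 17.9 mm.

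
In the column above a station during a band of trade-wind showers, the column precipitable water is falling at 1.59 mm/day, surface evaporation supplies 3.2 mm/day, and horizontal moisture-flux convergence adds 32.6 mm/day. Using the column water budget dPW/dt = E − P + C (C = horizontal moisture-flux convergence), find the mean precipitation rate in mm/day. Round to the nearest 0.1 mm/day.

P ≈ 37.4 mm/day

dPW/dt = -1.59 mm/day.
P = E + C − dPW/dt = 3.2 + (32.6) − (-1.59) = 37.4 mm/day.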